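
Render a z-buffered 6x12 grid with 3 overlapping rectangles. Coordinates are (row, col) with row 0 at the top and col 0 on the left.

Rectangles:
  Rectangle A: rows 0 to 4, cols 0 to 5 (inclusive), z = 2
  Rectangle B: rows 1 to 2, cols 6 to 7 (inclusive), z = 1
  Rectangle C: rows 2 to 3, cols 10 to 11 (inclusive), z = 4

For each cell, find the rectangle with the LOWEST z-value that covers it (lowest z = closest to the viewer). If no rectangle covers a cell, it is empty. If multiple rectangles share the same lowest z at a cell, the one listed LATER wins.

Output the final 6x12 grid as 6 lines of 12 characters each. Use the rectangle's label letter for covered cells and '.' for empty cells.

AAAAAA......
AAAAAABB....
AAAAAABB..CC
AAAAAA....CC
AAAAAA......
............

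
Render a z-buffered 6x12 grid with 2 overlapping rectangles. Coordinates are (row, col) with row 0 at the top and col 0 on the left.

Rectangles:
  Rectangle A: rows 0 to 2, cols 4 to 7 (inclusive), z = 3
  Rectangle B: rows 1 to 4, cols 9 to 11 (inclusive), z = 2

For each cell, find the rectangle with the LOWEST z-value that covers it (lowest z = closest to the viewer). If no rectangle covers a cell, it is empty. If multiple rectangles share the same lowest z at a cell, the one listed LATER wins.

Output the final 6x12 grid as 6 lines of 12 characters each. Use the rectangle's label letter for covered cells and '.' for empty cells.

....AAAA....
....AAAA.BBB
....AAAA.BBB
.........BBB
.........BBB
............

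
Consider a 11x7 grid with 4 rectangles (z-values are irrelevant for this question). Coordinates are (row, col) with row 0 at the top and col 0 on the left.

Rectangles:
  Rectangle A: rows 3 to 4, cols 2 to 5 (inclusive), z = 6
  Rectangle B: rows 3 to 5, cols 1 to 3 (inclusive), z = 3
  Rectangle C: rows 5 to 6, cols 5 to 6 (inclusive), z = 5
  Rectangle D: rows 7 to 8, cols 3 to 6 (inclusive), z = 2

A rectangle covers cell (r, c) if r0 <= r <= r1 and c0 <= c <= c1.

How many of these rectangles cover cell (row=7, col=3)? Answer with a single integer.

Check cell (7,3):
  A: rows 3-4 cols 2-5 -> outside (row miss)
  B: rows 3-5 cols 1-3 -> outside (row miss)
  C: rows 5-6 cols 5-6 -> outside (row miss)
  D: rows 7-8 cols 3-6 -> covers
Count covering = 1

Answer: 1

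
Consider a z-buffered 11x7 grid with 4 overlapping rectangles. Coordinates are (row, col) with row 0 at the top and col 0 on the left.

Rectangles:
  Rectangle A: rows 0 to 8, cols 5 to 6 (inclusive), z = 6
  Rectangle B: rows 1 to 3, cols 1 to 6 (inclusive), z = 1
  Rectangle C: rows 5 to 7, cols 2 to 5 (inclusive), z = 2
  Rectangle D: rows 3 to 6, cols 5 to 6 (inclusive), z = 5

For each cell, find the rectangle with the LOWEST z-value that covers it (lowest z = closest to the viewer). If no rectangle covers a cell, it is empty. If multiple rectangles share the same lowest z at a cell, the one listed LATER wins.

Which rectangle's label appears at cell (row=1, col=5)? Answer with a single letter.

Check cell (1,5):
  A: rows 0-8 cols 5-6 z=6 -> covers; best now A (z=6)
  B: rows 1-3 cols 1-6 z=1 -> covers; best now B (z=1)
  C: rows 5-7 cols 2-5 -> outside (row miss)
  D: rows 3-6 cols 5-6 -> outside (row miss)
Winner: B at z=1

Answer: B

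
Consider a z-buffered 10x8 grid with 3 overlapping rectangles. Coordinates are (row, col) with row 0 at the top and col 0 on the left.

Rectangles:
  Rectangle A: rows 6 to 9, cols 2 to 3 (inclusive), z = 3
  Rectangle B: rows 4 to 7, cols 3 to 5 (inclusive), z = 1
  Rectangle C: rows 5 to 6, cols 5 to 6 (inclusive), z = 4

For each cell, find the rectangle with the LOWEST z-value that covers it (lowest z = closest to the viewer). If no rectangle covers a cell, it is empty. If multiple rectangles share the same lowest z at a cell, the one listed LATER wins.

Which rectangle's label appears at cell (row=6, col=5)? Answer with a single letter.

Check cell (6,5):
  A: rows 6-9 cols 2-3 -> outside (col miss)
  B: rows 4-7 cols 3-5 z=1 -> covers; best now B (z=1)
  C: rows 5-6 cols 5-6 z=4 -> covers; best now B (z=1)
Winner: B at z=1

Answer: B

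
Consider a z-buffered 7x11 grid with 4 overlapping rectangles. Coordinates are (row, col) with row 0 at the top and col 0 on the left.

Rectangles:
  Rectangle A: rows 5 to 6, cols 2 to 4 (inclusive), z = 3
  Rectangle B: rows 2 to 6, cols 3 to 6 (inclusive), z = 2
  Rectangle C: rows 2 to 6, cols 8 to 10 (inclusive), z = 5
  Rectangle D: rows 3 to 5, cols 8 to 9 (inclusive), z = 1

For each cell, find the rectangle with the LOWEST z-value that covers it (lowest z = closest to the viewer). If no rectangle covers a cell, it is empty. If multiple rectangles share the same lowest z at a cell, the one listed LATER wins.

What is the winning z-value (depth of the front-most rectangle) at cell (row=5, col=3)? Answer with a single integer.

Answer: 2

Derivation:
Check cell (5,3):
  A: rows 5-6 cols 2-4 z=3 -> covers; best now A (z=3)
  B: rows 2-6 cols 3-6 z=2 -> covers; best now B (z=2)
  C: rows 2-6 cols 8-10 -> outside (col miss)
  D: rows 3-5 cols 8-9 -> outside (col miss)
Winner: B at z=2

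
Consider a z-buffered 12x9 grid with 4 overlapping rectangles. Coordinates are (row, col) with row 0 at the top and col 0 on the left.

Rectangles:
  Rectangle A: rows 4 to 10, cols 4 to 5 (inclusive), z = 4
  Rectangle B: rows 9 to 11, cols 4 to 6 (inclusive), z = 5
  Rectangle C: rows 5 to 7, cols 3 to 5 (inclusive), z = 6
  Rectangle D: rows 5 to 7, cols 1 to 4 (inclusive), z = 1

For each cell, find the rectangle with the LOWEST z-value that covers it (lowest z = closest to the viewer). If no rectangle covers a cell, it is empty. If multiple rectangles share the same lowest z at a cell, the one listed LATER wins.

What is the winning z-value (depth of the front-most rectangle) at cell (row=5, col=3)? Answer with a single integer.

Answer: 1

Derivation:
Check cell (5,3):
  A: rows 4-10 cols 4-5 -> outside (col miss)
  B: rows 9-11 cols 4-6 -> outside (row miss)
  C: rows 5-7 cols 3-5 z=6 -> covers; best now C (z=6)
  D: rows 5-7 cols 1-4 z=1 -> covers; best now D (z=1)
Winner: D at z=1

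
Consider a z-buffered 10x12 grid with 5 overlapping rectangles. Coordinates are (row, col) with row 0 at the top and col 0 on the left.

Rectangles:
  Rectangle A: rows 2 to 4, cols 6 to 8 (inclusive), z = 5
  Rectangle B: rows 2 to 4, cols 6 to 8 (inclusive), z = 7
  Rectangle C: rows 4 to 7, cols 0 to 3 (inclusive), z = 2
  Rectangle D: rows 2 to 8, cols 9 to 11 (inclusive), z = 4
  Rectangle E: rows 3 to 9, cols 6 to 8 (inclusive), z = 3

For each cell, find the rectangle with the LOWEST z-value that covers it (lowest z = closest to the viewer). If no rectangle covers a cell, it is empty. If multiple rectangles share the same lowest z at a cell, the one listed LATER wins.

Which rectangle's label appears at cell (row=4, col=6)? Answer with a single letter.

Check cell (4,6):
  A: rows 2-4 cols 6-8 z=5 -> covers; best now A (z=5)
  B: rows 2-4 cols 6-8 z=7 -> covers; best now A (z=5)
  C: rows 4-7 cols 0-3 -> outside (col miss)
  D: rows 2-8 cols 9-11 -> outside (col miss)
  E: rows 3-9 cols 6-8 z=3 -> covers; best now E (z=3)
Winner: E at z=3

Answer: E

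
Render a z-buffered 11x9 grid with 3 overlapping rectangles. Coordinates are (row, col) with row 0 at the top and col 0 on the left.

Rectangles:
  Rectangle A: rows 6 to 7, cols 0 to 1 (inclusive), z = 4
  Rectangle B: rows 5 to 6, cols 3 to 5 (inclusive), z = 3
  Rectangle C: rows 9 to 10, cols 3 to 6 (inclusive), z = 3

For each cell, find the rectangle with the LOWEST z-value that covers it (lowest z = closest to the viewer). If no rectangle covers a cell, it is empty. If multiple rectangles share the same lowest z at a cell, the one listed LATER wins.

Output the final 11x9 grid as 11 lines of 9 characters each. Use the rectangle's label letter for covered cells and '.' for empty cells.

.........
.........
.........
.........
.........
...BBB...
AA.BBB...
AA.......
.........
...CCCC..
...CCCC..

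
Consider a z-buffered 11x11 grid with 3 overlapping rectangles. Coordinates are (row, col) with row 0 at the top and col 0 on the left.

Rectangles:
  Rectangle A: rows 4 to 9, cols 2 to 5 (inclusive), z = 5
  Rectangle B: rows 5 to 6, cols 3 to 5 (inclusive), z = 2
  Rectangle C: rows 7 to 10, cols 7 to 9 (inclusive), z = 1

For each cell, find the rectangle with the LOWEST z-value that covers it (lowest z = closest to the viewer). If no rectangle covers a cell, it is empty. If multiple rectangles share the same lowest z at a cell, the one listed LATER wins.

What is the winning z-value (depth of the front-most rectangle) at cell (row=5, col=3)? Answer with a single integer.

Check cell (5,3):
  A: rows 4-9 cols 2-5 z=5 -> covers; best now A (z=5)
  B: rows 5-6 cols 3-5 z=2 -> covers; best now B (z=2)
  C: rows 7-10 cols 7-9 -> outside (row miss)
Winner: B at z=2

Answer: 2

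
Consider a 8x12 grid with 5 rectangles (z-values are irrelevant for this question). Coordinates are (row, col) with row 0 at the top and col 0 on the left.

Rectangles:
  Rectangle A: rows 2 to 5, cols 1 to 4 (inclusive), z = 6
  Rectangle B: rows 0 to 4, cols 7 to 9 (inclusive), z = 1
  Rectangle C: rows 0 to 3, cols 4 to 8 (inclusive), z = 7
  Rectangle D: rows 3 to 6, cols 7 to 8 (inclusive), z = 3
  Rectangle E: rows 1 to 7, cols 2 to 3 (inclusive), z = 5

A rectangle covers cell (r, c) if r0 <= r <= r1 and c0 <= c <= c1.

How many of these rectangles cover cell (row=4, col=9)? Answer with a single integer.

Answer: 1

Derivation:
Check cell (4,9):
  A: rows 2-5 cols 1-4 -> outside (col miss)
  B: rows 0-4 cols 7-9 -> covers
  C: rows 0-3 cols 4-8 -> outside (row miss)
  D: rows 3-6 cols 7-8 -> outside (col miss)
  E: rows 1-7 cols 2-3 -> outside (col miss)
Count covering = 1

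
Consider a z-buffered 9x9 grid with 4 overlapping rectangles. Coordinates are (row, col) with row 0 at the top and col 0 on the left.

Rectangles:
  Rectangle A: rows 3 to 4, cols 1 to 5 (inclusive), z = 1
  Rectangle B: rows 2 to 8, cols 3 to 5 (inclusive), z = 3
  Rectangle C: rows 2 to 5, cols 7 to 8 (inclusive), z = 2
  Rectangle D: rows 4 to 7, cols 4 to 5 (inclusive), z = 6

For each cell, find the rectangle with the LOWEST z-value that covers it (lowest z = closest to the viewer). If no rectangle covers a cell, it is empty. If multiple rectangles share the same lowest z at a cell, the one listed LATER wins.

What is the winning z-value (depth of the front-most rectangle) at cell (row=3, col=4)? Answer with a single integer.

Check cell (3,4):
  A: rows 3-4 cols 1-5 z=1 -> covers; best now A (z=1)
  B: rows 2-8 cols 3-5 z=3 -> covers; best now A (z=1)
  C: rows 2-5 cols 7-8 -> outside (col miss)
  D: rows 4-7 cols 4-5 -> outside (row miss)
Winner: A at z=1

Answer: 1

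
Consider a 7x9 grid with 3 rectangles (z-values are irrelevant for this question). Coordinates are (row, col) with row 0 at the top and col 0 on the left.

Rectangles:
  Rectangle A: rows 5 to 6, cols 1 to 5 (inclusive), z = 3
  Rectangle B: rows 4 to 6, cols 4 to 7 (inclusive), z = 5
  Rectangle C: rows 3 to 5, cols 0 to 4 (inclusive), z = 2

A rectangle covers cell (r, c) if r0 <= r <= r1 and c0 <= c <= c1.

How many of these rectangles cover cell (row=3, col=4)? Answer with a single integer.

Answer: 1

Derivation:
Check cell (3,4):
  A: rows 5-6 cols 1-5 -> outside (row miss)
  B: rows 4-6 cols 4-7 -> outside (row miss)
  C: rows 3-5 cols 0-4 -> covers
Count covering = 1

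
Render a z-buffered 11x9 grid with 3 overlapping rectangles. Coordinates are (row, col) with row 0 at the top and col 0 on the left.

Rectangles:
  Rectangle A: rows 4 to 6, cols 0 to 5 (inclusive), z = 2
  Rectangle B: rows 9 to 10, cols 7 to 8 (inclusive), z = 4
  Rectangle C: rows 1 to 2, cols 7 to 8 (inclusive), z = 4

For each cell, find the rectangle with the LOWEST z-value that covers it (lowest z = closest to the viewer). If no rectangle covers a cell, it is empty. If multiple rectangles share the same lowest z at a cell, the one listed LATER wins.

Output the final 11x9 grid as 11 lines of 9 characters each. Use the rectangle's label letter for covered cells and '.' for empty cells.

.........
.......CC
.......CC
.........
AAAAAA...
AAAAAA...
AAAAAA...
.........
.........
.......BB
.......BB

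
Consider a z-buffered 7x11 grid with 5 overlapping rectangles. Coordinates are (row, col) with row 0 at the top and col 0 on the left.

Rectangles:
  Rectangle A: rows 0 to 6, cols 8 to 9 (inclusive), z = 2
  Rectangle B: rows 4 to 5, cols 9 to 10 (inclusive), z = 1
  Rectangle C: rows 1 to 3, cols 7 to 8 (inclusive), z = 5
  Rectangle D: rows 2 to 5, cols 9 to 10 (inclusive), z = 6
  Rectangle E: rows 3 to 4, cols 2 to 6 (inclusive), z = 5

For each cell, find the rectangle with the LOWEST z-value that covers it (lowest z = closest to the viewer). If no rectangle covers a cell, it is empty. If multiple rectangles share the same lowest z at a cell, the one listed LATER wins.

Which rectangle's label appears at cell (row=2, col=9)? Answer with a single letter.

Check cell (2,9):
  A: rows 0-6 cols 8-9 z=2 -> covers; best now A (z=2)
  B: rows 4-5 cols 9-10 -> outside (row miss)
  C: rows 1-3 cols 7-8 -> outside (col miss)
  D: rows 2-5 cols 9-10 z=6 -> covers; best now A (z=2)
  E: rows 3-4 cols 2-6 -> outside (row miss)
Winner: A at z=2

Answer: A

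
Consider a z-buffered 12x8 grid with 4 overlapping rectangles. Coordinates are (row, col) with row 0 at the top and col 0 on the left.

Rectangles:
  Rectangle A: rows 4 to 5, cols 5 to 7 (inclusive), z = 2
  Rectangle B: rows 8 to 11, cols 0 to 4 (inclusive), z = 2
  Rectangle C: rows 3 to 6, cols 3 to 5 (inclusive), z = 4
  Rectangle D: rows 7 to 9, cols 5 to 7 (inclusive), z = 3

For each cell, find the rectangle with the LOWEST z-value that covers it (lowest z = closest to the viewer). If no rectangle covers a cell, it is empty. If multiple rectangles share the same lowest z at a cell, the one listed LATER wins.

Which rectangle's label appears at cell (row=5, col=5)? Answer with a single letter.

Check cell (5,5):
  A: rows 4-5 cols 5-7 z=2 -> covers; best now A (z=2)
  B: rows 8-11 cols 0-4 -> outside (row miss)
  C: rows 3-6 cols 3-5 z=4 -> covers; best now A (z=2)
  D: rows 7-9 cols 5-7 -> outside (row miss)
Winner: A at z=2

Answer: A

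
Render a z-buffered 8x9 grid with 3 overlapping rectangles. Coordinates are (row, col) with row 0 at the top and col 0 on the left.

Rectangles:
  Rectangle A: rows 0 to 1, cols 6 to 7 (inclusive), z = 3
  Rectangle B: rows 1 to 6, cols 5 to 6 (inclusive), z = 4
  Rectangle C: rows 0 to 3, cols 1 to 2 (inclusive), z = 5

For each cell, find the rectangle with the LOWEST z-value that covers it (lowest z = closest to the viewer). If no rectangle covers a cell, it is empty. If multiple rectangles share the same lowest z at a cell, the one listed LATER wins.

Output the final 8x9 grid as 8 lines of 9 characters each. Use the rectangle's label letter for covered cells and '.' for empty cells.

.CC...AA.
.CC..BAA.
.CC..BB..
.CC..BB..
.....BB..
.....BB..
.....BB..
.........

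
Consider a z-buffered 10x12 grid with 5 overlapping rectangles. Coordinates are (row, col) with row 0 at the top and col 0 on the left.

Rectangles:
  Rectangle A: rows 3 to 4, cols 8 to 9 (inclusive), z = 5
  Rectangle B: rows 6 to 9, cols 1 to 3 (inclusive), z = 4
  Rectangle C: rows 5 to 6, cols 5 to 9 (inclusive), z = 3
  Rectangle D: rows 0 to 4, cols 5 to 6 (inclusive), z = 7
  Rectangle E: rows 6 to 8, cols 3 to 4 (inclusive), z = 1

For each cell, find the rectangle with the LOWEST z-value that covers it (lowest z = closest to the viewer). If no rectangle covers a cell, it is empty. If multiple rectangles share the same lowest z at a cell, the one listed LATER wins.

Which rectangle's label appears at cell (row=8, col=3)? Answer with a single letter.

Check cell (8,3):
  A: rows 3-4 cols 8-9 -> outside (row miss)
  B: rows 6-9 cols 1-3 z=4 -> covers; best now B (z=4)
  C: rows 5-6 cols 5-9 -> outside (row miss)
  D: rows 0-4 cols 5-6 -> outside (row miss)
  E: rows 6-8 cols 3-4 z=1 -> covers; best now E (z=1)
Winner: E at z=1

Answer: E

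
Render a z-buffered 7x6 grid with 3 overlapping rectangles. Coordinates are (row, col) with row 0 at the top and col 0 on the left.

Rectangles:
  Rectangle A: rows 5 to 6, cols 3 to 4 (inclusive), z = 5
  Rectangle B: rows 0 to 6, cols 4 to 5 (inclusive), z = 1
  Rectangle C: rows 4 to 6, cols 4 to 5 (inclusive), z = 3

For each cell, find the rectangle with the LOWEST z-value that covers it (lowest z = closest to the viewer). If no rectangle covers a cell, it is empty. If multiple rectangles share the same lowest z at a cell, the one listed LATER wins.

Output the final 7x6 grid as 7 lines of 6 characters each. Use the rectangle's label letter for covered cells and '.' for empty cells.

....BB
....BB
....BB
....BB
....BB
...ABB
...ABB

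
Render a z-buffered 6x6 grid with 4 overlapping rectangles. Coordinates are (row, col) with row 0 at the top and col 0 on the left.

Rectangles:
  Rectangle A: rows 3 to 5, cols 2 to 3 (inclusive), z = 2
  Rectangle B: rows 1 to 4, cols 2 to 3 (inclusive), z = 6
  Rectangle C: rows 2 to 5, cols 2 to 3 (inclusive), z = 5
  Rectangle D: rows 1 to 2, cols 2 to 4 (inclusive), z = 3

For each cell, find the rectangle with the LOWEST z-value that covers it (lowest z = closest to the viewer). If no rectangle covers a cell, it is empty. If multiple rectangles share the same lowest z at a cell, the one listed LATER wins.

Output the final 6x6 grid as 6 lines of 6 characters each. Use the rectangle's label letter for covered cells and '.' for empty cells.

......
..DDD.
..DDD.
..AA..
..AA..
..AA..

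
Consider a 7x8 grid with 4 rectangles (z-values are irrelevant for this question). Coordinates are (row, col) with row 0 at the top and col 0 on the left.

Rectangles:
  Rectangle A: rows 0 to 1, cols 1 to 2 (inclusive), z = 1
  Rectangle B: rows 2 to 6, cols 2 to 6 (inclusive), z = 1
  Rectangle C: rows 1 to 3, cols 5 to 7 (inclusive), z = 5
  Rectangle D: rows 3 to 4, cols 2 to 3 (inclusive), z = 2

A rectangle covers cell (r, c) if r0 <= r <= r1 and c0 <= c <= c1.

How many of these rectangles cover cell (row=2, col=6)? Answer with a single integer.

Answer: 2

Derivation:
Check cell (2,6):
  A: rows 0-1 cols 1-2 -> outside (row miss)
  B: rows 2-6 cols 2-6 -> covers
  C: rows 1-3 cols 5-7 -> covers
  D: rows 3-4 cols 2-3 -> outside (row miss)
Count covering = 2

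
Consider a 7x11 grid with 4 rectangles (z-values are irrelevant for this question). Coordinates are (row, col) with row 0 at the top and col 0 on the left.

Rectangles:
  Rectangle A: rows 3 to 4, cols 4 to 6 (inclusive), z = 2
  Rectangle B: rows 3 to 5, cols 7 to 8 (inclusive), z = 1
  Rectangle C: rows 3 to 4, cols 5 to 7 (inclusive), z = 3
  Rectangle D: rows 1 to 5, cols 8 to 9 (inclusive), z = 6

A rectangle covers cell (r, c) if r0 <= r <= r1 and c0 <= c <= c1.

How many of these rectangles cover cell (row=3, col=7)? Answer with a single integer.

Check cell (3,7):
  A: rows 3-4 cols 4-6 -> outside (col miss)
  B: rows 3-5 cols 7-8 -> covers
  C: rows 3-4 cols 5-7 -> covers
  D: rows 1-5 cols 8-9 -> outside (col miss)
Count covering = 2

Answer: 2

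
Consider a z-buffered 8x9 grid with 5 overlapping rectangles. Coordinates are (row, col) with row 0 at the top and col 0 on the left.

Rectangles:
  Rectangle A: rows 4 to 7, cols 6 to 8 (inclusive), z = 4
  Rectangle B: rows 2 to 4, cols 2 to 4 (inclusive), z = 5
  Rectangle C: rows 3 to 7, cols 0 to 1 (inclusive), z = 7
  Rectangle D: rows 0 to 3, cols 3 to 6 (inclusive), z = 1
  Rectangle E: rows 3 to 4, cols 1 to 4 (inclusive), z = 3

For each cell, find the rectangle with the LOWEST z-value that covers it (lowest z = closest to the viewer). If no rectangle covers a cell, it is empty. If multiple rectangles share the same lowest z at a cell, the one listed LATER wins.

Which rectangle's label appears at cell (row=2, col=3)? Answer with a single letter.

Answer: D

Derivation:
Check cell (2,3):
  A: rows 4-7 cols 6-8 -> outside (row miss)
  B: rows 2-4 cols 2-4 z=5 -> covers; best now B (z=5)
  C: rows 3-7 cols 0-1 -> outside (row miss)
  D: rows 0-3 cols 3-6 z=1 -> covers; best now D (z=1)
  E: rows 3-4 cols 1-4 -> outside (row miss)
Winner: D at z=1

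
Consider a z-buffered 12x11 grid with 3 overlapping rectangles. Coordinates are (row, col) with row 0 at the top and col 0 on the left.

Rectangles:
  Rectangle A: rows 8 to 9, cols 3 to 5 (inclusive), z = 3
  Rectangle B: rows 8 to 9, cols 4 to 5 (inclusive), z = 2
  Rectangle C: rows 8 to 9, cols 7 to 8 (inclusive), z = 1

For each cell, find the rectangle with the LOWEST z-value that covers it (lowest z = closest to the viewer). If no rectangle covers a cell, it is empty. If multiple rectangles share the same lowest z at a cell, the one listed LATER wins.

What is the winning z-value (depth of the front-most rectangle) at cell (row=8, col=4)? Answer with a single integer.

Check cell (8,4):
  A: rows 8-9 cols 3-5 z=3 -> covers; best now A (z=3)
  B: rows 8-9 cols 4-5 z=2 -> covers; best now B (z=2)
  C: rows 8-9 cols 7-8 -> outside (col miss)
Winner: B at z=2

Answer: 2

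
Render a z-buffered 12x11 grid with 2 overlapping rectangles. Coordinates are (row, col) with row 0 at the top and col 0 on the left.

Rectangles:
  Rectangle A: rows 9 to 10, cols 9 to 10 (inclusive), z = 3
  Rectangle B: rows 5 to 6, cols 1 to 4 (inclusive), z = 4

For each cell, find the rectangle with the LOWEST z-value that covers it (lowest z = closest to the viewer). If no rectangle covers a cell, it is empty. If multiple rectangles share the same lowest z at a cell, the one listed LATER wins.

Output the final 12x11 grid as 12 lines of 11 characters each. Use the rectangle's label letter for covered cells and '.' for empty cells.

...........
...........
...........
...........
...........
.BBBB......
.BBBB......
...........
...........
.........AA
.........AA
...........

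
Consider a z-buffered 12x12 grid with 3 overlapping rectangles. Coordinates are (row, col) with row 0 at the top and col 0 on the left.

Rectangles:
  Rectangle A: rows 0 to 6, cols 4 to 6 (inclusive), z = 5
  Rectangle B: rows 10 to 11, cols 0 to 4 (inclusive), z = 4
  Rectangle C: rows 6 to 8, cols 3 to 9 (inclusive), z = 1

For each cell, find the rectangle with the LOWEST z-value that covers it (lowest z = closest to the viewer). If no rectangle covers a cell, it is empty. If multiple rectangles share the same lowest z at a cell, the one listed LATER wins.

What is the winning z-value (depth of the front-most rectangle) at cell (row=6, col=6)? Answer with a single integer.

Check cell (6,6):
  A: rows 0-6 cols 4-6 z=5 -> covers; best now A (z=5)
  B: rows 10-11 cols 0-4 -> outside (row miss)
  C: rows 6-8 cols 3-9 z=1 -> covers; best now C (z=1)
Winner: C at z=1

Answer: 1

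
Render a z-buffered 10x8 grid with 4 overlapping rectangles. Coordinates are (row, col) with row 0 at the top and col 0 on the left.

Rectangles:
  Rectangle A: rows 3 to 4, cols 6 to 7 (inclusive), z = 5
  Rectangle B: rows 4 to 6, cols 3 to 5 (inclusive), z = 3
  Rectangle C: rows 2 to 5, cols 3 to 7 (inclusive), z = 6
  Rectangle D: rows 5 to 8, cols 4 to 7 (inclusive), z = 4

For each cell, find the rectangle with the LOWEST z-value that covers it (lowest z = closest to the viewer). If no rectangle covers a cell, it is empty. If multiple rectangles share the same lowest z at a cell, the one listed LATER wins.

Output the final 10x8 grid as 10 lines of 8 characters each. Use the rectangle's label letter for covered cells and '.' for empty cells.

........
........
...CCCCC
...CCCAA
...BBBAA
...BBBDD
...BBBDD
....DDDD
....DDDD
........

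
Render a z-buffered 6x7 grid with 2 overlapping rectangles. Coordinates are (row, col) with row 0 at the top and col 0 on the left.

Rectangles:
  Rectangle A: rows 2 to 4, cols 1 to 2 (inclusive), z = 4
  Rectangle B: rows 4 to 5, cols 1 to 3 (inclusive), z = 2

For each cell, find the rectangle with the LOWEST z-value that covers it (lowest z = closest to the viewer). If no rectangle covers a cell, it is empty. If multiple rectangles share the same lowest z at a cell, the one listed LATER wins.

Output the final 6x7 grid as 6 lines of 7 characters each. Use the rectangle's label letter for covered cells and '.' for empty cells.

.......
.......
.AA....
.AA....
.BBB...
.BBB...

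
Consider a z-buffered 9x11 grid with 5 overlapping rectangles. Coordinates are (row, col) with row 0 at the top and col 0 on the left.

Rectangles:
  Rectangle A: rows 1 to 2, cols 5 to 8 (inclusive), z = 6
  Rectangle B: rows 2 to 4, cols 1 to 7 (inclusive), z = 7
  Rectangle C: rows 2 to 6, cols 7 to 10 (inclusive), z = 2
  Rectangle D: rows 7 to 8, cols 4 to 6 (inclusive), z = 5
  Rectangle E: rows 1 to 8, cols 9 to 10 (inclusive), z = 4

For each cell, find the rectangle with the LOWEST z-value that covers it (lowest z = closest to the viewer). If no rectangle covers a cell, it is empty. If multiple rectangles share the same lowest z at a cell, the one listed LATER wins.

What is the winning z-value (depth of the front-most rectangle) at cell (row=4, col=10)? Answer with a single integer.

Check cell (4,10):
  A: rows 1-2 cols 5-8 -> outside (row miss)
  B: rows 2-4 cols 1-7 -> outside (col miss)
  C: rows 2-6 cols 7-10 z=2 -> covers; best now C (z=2)
  D: rows 7-8 cols 4-6 -> outside (row miss)
  E: rows 1-8 cols 9-10 z=4 -> covers; best now C (z=2)
Winner: C at z=2

Answer: 2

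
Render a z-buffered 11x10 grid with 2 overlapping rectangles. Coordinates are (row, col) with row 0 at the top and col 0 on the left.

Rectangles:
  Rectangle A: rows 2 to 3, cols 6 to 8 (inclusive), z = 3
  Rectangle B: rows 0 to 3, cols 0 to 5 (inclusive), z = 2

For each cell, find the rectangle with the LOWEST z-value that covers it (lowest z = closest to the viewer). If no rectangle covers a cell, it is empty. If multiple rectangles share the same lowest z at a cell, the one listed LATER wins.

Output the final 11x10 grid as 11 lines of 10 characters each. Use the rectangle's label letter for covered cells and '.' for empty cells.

BBBBBB....
BBBBBB....
BBBBBBAAA.
BBBBBBAAA.
..........
..........
..........
..........
..........
..........
..........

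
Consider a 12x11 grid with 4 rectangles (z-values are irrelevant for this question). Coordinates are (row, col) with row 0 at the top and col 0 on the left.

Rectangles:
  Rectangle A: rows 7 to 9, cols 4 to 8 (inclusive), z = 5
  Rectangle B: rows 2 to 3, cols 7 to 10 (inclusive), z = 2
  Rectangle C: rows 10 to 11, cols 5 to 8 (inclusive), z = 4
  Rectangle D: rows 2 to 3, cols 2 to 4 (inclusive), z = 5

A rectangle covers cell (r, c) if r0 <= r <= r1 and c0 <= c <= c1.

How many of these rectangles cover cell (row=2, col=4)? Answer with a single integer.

Check cell (2,4):
  A: rows 7-9 cols 4-8 -> outside (row miss)
  B: rows 2-3 cols 7-10 -> outside (col miss)
  C: rows 10-11 cols 5-8 -> outside (row miss)
  D: rows 2-3 cols 2-4 -> covers
Count covering = 1

Answer: 1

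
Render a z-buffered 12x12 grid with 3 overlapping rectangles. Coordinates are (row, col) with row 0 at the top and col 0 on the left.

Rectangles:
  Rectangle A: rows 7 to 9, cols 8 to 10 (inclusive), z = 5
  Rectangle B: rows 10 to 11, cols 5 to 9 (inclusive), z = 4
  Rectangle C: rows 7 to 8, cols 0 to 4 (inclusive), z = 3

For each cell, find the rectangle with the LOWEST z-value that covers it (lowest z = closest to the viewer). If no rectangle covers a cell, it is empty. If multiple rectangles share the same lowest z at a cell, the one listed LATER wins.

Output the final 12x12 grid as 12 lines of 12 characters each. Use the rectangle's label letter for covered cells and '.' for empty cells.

............
............
............
............
............
............
............
CCCCC...AAA.
CCCCC...AAA.
........AAA.
.....BBBBB..
.....BBBBB..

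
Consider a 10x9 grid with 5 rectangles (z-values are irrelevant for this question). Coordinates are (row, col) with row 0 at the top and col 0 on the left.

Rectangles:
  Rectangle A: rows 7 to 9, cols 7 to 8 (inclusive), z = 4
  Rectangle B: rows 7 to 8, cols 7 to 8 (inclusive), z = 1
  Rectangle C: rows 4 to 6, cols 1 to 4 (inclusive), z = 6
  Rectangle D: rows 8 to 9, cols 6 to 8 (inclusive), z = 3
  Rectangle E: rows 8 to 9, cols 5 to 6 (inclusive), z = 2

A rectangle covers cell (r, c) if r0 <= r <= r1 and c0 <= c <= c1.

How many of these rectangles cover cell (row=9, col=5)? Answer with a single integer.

Answer: 1

Derivation:
Check cell (9,5):
  A: rows 7-9 cols 7-8 -> outside (col miss)
  B: rows 7-8 cols 7-8 -> outside (row miss)
  C: rows 4-6 cols 1-4 -> outside (row miss)
  D: rows 8-9 cols 6-8 -> outside (col miss)
  E: rows 8-9 cols 5-6 -> covers
Count covering = 1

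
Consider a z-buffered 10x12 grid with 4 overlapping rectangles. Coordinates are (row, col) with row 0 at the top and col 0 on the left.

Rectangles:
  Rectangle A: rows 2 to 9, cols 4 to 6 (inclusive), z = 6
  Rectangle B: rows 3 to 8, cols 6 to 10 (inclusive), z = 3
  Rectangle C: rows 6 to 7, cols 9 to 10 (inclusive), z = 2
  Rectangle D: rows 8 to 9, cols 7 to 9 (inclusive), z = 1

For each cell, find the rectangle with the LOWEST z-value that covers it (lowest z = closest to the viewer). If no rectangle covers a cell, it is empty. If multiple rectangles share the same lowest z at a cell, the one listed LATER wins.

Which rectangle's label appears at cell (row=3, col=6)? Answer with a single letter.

Answer: B

Derivation:
Check cell (3,6):
  A: rows 2-9 cols 4-6 z=6 -> covers; best now A (z=6)
  B: rows 3-8 cols 6-10 z=3 -> covers; best now B (z=3)
  C: rows 6-7 cols 9-10 -> outside (row miss)
  D: rows 8-9 cols 7-9 -> outside (row miss)
Winner: B at z=3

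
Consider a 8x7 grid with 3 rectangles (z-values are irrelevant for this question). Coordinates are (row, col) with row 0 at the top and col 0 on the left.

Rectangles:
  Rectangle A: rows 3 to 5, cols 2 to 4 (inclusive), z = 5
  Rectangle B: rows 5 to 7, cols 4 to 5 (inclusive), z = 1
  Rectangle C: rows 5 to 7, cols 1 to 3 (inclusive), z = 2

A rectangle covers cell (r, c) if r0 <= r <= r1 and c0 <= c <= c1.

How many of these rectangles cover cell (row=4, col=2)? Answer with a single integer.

Answer: 1

Derivation:
Check cell (4,2):
  A: rows 3-5 cols 2-4 -> covers
  B: rows 5-7 cols 4-5 -> outside (row miss)
  C: rows 5-7 cols 1-3 -> outside (row miss)
Count covering = 1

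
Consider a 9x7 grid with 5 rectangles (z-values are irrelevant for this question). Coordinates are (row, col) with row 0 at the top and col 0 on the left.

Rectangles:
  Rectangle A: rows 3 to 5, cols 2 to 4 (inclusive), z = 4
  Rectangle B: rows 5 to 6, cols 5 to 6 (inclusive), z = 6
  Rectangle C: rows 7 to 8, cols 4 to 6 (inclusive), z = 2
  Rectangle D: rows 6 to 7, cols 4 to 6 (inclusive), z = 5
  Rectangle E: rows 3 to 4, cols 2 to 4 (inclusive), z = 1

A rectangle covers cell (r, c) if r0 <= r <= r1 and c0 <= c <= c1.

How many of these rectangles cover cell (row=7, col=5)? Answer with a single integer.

Check cell (7,5):
  A: rows 3-5 cols 2-4 -> outside (row miss)
  B: rows 5-6 cols 5-6 -> outside (row miss)
  C: rows 7-8 cols 4-6 -> covers
  D: rows 6-7 cols 4-6 -> covers
  E: rows 3-4 cols 2-4 -> outside (row miss)
Count covering = 2

Answer: 2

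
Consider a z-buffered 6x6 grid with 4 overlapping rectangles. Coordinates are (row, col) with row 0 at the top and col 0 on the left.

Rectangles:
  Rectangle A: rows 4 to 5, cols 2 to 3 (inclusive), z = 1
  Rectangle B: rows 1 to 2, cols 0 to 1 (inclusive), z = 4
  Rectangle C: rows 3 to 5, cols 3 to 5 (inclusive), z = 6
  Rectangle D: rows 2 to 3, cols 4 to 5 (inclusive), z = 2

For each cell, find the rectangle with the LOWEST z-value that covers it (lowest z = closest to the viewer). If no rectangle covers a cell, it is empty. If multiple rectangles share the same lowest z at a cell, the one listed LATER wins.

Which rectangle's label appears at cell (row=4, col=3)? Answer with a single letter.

Check cell (4,3):
  A: rows 4-5 cols 2-3 z=1 -> covers; best now A (z=1)
  B: rows 1-2 cols 0-1 -> outside (row miss)
  C: rows 3-5 cols 3-5 z=6 -> covers; best now A (z=1)
  D: rows 2-3 cols 4-5 -> outside (row miss)
Winner: A at z=1

Answer: A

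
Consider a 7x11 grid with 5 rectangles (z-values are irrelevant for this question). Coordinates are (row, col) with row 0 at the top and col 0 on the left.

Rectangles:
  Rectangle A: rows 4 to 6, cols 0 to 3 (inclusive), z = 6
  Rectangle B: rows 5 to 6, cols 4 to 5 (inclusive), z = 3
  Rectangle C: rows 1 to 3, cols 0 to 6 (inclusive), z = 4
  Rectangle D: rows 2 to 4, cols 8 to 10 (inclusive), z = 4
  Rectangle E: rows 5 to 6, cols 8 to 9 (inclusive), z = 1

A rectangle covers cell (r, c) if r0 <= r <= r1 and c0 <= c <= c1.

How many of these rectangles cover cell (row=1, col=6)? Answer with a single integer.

Answer: 1

Derivation:
Check cell (1,6):
  A: rows 4-6 cols 0-3 -> outside (row miss)
  B: rows 5-6 cols 4-5 -> outside (row miss)
  C: rows 1-3 cols 0-6 -> covers
  D: rows 2-4 cols 8-10 -> outside (row miss)
  E: rows 5-6 cols 8-9 -> outside (row miss)
Count covering = 1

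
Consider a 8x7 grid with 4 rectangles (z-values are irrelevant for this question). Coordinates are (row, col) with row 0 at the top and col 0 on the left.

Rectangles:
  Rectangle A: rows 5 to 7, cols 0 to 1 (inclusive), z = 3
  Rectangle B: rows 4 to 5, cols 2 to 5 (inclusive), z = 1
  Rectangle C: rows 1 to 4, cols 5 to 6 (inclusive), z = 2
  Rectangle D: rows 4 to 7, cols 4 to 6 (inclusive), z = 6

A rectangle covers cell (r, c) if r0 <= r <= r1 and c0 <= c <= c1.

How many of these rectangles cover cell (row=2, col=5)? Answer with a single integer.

Answer: 1

Derivation:
Check cell (2,5):
  A: rows 5-7 cols 0-1 -> outside (row miss)
  B: rows 4-5 cols 2-5 -> outside (row miss)
  C: rows 1-4 cols 5-6 -> covers
  D: rows 4-7 cols 4-6 -> outside (row miss)
Count covering = 1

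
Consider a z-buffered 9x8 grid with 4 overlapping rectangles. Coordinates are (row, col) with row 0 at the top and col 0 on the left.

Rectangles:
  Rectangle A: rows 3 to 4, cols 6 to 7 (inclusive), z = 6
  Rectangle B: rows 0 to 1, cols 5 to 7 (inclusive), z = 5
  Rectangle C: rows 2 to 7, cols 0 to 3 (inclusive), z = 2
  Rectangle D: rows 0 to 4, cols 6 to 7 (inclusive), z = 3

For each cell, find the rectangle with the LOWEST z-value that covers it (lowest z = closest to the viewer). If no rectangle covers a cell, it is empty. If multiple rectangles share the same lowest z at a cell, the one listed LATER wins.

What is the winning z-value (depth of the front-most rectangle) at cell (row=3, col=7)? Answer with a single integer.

Check cell (3,7):
  A: rows 3-4 cols 6-7 z=6 -> covers; best now A (z=6)
  B: rows 0-1 cols 5-7 -> outside (row miss)
  C: rows 2-7 cols 0-3 -> outside (col miss)
  D: rows 0-4 cols 6-7 z=3 -> covers; best now D (z=3)
Winner: D at z=3

Answer: 3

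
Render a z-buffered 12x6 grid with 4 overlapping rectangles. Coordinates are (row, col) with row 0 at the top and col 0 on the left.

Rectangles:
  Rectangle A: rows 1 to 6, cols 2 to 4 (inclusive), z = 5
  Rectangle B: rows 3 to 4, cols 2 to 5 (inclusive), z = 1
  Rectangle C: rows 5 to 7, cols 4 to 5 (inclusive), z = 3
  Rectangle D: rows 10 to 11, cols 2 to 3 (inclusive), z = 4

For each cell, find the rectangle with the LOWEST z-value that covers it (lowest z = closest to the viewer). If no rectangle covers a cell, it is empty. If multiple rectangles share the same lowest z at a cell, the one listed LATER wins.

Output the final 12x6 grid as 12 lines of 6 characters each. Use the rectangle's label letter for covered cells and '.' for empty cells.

......
..AAA.
..AAA.
..BBBB
..BBBB
..AACC
..AACC
....CC
......
......
..DD..
..DD..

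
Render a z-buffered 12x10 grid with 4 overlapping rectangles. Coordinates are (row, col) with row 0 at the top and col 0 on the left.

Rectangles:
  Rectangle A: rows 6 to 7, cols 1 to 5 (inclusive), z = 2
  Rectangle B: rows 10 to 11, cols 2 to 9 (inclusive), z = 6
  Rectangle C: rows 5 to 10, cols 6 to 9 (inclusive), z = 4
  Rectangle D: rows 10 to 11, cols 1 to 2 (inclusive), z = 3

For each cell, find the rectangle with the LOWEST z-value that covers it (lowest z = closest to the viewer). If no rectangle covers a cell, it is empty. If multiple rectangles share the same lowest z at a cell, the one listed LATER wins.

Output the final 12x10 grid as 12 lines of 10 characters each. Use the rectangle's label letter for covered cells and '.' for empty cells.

..........
..........
..........
..........
..........
......CCCC
.AAAAACCCC
.AAAAACCCC
......CCCC
......CCCC
.DDBBBCCCC
.DDBBBBBBB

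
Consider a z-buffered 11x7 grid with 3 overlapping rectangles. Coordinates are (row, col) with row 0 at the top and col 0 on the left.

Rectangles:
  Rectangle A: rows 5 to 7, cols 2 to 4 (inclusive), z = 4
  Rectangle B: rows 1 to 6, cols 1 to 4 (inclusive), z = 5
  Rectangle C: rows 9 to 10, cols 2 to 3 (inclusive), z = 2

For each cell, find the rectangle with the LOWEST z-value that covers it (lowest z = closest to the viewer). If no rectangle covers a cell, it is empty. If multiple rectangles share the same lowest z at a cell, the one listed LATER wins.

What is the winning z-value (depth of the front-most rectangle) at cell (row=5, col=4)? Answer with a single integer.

Check cell (5,4):
  A: rows 5-7 cols 2-4 z=4 -> covers; best now A (z=4)
  B: rows 1-6 cols 1-4 z=5 -> covers; best now A (z=4)
  C: rows 9-10 cols 2-3 -> outside (row miss)
Winner: A at z=4

Answer: 4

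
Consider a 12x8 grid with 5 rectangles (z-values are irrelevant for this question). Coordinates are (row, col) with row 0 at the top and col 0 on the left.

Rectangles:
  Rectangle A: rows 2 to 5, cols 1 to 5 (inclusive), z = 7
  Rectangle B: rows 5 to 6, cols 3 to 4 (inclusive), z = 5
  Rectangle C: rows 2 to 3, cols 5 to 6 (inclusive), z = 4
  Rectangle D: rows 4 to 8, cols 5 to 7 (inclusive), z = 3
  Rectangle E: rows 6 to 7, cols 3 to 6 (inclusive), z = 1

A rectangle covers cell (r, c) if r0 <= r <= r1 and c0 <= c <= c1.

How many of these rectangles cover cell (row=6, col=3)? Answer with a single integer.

Answer: 2

Derivation:
Check cell (6,3):
  A: rows 2-5 cols 1-5 -> outside (row miss)
  B: rows 5-6 cols 3-4 -> covers
  C: rows 2-3 cols 5-6 -> outside (row miss)
  D: rows 4-8 cols 5-7 -> outside (col miss)
  E: rows 6-7 cols 3-6 -> covers
Count covering = 2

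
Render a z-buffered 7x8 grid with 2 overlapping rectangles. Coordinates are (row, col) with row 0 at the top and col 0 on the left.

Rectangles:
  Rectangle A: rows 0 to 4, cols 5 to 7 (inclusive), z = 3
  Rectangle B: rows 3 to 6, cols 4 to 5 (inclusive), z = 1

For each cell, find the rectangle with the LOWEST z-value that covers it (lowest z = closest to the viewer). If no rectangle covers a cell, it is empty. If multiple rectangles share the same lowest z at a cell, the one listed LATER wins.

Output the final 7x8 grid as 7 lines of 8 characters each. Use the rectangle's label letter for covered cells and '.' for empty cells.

.....AAA
.....AAA
.....AAA
....BBAA
....BBAA
....BB..
....BB..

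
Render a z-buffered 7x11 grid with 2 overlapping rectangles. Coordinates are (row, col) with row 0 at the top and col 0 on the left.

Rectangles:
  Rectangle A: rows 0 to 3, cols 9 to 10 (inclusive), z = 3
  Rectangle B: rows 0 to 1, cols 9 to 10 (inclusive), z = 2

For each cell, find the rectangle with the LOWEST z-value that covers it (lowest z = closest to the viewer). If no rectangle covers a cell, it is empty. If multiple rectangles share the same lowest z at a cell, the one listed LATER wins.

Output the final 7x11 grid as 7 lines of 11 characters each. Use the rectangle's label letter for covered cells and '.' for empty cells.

.........BB
.........BB
.........AA
.........AA
...........
...........
...........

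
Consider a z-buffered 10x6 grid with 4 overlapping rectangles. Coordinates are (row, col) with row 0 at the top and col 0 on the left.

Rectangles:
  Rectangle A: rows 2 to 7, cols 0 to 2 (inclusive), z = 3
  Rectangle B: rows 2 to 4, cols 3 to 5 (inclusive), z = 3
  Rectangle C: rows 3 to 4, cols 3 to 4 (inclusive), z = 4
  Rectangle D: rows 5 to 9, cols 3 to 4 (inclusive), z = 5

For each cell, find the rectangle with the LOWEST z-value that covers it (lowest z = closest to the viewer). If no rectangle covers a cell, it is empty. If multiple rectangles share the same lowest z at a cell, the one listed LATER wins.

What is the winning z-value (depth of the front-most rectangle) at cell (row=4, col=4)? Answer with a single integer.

Check cell (4,4):
  A: rows 2-7 cols 0-2 -> outside (col miss)
  B: rows 2-4 cols 3-5 z=3 -> covers; best now B (z=3)
  C: rows 3-4 cols 3-4 z=4 -> covers; best now B (z=3)
  D: rows 5-9 cols 3-4 -> outside (row miss)
Winner: B at z=3

Answer: 3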